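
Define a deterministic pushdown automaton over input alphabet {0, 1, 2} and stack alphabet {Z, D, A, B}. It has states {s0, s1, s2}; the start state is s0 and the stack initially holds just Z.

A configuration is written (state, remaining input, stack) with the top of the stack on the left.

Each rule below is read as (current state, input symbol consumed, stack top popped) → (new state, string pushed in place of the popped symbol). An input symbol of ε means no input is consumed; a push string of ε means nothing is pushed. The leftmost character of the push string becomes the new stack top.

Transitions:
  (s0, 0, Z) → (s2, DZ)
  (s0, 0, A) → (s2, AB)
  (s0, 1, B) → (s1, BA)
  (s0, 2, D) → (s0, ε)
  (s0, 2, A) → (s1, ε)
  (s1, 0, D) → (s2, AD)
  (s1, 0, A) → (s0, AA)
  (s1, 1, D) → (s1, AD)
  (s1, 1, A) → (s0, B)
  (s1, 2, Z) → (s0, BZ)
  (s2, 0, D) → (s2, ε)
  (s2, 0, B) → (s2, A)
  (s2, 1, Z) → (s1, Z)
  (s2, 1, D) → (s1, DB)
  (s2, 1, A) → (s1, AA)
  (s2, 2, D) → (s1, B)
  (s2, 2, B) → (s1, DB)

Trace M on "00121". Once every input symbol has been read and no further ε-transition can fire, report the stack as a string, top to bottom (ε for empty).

BAZ

(s0, 00121, Z)
  read 0, top Z: go to s2, push DZ → (s2, 0121, DZ)
  read 0, top D: go to s2, push ε → (s2, 121, Z)
  read 1, top Z: go to s1, push Z → (s1, 21, Z)
  read 2, top Z: go to s0, push BZ → (s0, 1, BZ)
  read 1, top B: go to s1, push BA → (s1, ε, BAZ)
All input consumed in state s1 with stack BAZ.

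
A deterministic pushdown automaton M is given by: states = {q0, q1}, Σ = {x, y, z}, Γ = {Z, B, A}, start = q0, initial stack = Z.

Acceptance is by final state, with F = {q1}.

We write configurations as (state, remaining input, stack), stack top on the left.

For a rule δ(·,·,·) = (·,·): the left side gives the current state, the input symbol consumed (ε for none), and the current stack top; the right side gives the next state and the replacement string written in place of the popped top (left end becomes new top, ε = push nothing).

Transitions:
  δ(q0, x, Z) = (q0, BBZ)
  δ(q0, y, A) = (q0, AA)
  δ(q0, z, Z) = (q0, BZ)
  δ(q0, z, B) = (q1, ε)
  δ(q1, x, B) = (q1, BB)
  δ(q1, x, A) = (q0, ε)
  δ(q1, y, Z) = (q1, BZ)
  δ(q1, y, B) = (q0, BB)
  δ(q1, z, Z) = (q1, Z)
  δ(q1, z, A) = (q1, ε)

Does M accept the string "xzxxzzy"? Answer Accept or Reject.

Reject

(q0, xzxxzzy, Z)
  read x, top Z: go to q0, push BBZ → (q0, zxxzzy, BBZ)
  read z, top B: go to q1, push ε → (q1, xxzzy, BZ)
  read x, top B: go to q1, push BB → (q1, xzzy, BBZ)
  read x, top B: go to q1, push BB → (q1, zzy, BBBZ)
No transition applies at (q1, zzy, BBBZ); input not fully consumed.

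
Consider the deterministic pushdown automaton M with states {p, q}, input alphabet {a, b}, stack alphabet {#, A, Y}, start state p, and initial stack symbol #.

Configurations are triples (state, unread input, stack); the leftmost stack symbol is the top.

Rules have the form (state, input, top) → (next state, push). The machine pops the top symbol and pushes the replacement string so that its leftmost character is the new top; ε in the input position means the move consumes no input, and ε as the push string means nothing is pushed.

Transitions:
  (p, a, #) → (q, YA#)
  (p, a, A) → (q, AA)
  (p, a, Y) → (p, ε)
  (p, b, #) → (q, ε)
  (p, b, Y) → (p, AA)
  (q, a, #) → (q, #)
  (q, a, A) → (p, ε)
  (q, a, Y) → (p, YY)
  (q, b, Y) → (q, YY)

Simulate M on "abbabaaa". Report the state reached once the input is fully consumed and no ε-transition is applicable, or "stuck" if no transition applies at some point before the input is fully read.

(p, abbabaaa, #) ⊢ (q, bbabaaa, YA#) ⊢ (q, babaaa, YYA#) ⊢ (q, abaaa, YYYA#) ⊢ (p, baaa, YYYYA#) ⊢ (p, aaa, AAYYYA#) ⊢ (q, aa, AAAYYYA#) ⊢ (p, a, AAYYYA#) ⊢ (q, ε, AAAYYYA#)
All input consumed; M is in state q.

q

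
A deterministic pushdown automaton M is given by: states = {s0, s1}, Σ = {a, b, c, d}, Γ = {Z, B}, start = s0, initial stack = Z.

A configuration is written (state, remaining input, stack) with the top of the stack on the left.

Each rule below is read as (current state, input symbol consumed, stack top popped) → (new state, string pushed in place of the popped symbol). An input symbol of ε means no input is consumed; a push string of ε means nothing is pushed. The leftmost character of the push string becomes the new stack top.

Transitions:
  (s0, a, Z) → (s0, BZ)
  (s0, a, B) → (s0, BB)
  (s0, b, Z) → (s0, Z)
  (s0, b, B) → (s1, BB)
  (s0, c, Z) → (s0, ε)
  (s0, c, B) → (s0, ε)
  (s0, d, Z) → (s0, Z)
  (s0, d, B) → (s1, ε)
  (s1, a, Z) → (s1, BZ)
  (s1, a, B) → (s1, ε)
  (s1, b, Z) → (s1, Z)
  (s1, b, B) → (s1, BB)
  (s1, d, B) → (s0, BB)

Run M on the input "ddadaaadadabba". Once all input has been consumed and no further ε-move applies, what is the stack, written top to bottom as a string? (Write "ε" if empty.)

BBZ

(s0, ddadaaadadabba, Z)
  read d, top Z: go to s0, push Z → (s0, dadaaadadabba, Z)
  read d, top Z: go to s0, push Z → (s0, adaaadadabba, Z)
  read a, top Z: go to s0, push BZ → (s0, daaadadabba, BZ)
  read d, top B: go to s1, push ε → (s1, aaadadabba, Z)
  read a, top Z: go to s1, push BZ → (s1, aadadabba, BZ)
  read a, top B: go to s1, push ε → (s1, adadabba, Z)
  read a, top Z: go to s1, push BZ → (s1, dadabba, BZ)
  read d, top B: go to s0, push BB → (s0, adabba, BBZ)
  read a, top B: go to s0, push BB → (s0, dabba, BBBZ)
  read d, top B: go to s1, push ε → (s1, abba, BBZ)
  read a, top B: go to s1, push ε → (s1, bba, BZ)
  read b, top B: go to s1, push BB → (s1, ba, BBZ)
  read b, top B: go to s1, push BB → (s1, a, BBBZ)
  read a, top B: go to s1, push ε → (s1, ε, BBZ)
All input consumed in state s1 with stack BBZ.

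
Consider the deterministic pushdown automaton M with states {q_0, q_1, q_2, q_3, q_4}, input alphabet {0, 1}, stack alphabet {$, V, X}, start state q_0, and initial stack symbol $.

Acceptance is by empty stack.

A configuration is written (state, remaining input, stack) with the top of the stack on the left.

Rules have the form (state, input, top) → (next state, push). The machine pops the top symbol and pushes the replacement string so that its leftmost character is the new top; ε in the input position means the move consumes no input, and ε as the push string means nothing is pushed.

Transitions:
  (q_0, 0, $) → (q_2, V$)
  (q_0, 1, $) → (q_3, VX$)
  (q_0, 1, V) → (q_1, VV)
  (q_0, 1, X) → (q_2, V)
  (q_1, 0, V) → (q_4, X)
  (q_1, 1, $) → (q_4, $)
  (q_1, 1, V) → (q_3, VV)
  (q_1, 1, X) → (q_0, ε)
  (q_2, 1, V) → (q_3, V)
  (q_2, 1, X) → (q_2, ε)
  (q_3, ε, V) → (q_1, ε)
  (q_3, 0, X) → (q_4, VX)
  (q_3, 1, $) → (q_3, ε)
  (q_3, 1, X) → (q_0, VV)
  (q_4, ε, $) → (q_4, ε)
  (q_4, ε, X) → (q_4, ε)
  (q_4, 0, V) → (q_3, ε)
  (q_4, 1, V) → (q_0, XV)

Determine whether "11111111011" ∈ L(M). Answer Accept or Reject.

(q_0, 11111111011, $)
  read 1, top $: go to q_3, push VX$ → (q_3, 1111111011, VX$)
  ε-move, top V: go to q_1, push ε → (q_1, 1111111011, X$)
  read 1, top X: go to q_0, push ε → (q_0, 111111011, $)
  read 1, top $: go to q_3, push VX$ → (q_3, 11111011, VX$)
  ε-move, top V: go to q_1, push ε → (q_1, 11111011, X$)
  read 1, top X: go to q_0, push ε → (q_0, 1111011, $)
  read 1, top $: go to q_3, push VX$ → (q_3, 111011, VX$)
  ε-move, top V: go to q_1, push ε → (q_1, 111011, X$)
  read 1, top X: go to q_0, push ε → (q_0, 11011, $)
  read 1, top $: go to q_3, push VX$ → (q_3, 1011, VX$)
  ε-move, top V: go to q_1, push ε → (q_1, 1011, X$)
  read 1, top X: go to q_0, push ε → (q_0, 011, $)
  read 0, top $: go to q_2, push V$ → (q_2, 11, V$)
  read 1, top V: go to q_3, push V → (q_3, 1, V$)
  ε-move, top V: go to q_1, push ε → (q_1, 1, $)
  read 1, top $: go to q_4, push $ → (q_4, ε, $)
  ε-move, top $: go to q_4, push ε → (q_4, ε, ε)
All input consumed and the stack is empty.

Accept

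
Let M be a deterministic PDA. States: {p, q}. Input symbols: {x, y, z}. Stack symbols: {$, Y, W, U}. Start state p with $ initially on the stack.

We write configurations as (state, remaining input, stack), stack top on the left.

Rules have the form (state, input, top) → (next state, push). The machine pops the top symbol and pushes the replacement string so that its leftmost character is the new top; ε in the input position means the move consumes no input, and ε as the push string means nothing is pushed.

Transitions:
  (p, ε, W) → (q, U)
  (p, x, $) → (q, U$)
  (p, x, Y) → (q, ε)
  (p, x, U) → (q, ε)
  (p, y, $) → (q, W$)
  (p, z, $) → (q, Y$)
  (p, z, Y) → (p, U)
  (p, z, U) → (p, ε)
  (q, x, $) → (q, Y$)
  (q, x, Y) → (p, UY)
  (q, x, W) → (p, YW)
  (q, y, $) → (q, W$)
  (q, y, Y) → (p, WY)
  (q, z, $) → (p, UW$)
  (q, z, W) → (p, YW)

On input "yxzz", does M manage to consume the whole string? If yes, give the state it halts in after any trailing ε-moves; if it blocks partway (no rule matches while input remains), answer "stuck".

(p, yxzz, $) ⊢ (q, xzz, W$) ⊢ (p, zz, YW$) ⊢ (p, z, UW$) ⊢ (p, ε, W$) ⊢ (q, ε, U$)
All input consumed; M is in state q.

q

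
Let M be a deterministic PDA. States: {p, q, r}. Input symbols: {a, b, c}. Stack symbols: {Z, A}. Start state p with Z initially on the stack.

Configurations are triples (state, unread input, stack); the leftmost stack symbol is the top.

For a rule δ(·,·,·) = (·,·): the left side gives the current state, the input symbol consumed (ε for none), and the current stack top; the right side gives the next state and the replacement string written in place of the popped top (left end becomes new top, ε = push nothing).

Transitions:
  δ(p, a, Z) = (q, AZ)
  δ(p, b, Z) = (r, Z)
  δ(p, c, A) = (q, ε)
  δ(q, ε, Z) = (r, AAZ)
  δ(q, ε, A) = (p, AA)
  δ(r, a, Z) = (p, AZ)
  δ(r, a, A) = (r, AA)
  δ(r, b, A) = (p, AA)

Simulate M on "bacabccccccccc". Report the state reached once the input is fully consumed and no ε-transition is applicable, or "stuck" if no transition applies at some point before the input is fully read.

(p, bacabccccccccc, Z)
  read b, top Z: go to r, push Z → (r, acabccccccccc, Z)
  read a, top Z: go to p, push AZ → (p, cabccccccccc, AZ)
  read c, top A: go to q, push ε → (q, abccccccccc, Z)
  ε-move, top Z: go to r, push AAZ → (r, abccccccccc, AAZ)
  read a, top A: go to r, push AA → (r, bccccccccc, AAAZ)
  read b, top A: go to p, push AA → (p, ccccccccc, AAAAZ)
  read c, top A: go to q, push ε → (q, cccccccc, AAAZ)
  ε-move, top A: go to p, push AA → (p, cccccccc, AAAAZ)
  read c, top A: go to q, push ε → (q, ccccccc, AAAZ)
  ε-move, top A: go to p, push AA → (p, ccccccc, AAAAZ)
  read c, top A: go to q, push ε → (q, cccccc, AAAZ)
  ε-move, top A: go to p, push AA → (p, cccccc, AAAAZ)
  read c, top A: go to q, push ε → (q, ccccc, AAAZ)
  ε-move, top A: go to p, push AA → (p, ccccc, AAAAZ)
  read c, top A: go to q, push ε → (q, cccc, AAAZ)
  ε-move, top A: go to p, push AA → (p, cccc, AAAAZ)
  read c, top A: go to q, push ε → (q, ccc, AAAZ)
  ε-move, top A: go to p, push AA → (p, ccc, AAAAZ)
  read c, top A: go to q, push ε → (q, cc, AAAZ)
  ε-move, top A: go to p, push AA → (p, cc, AAAAZ)
  read c, top A: go to q, push ε → (q, c, AAAZ)
  ε-move, top A: go to p, push AA → (p, c, AAAAZ)
  read c, top A: go to q, push ε → (q, ε, AAAZ)
  ε-move, top A: go to p, push AA → (p, ε, AAAAZ)
All input consumed; M is in state p.

p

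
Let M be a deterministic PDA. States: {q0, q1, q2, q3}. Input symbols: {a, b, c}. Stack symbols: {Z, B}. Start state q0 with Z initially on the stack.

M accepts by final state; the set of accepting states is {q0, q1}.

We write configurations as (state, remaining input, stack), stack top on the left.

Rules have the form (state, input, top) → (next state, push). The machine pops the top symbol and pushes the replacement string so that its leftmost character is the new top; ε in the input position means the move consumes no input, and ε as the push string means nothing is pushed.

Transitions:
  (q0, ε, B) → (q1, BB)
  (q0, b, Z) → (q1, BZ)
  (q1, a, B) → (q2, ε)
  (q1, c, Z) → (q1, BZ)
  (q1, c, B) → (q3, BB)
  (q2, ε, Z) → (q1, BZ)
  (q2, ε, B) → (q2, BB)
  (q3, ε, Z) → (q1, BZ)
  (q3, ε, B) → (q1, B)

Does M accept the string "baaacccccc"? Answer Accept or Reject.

(q0, baaacccccc, Z)
  read b, top Z: go to q1, push BZ → (q1, aaacccccc, BZ)
  read a, top B: go to q2, push ε → (q2, aacccccc, Z)
  ε-move, top Z: go to q1, push BZ → (q1, aacccccc, BZ)
  read a, top B: go to q2, push ε → (q2, acccccc, Z)
  ε-move, top Z: go to q1, push BZ → (q1, acccccc, BZ)
  read a, top B: go to q2, push ε → (q2, cccccc, Z)
  ε-move, top Z: go to q1, push BZ → (q1, cccccc, BZ)
  read c, top B: go to q3, push BB → (q3, ccccc, BBZ)
  ε-move, top B: go to q1, push B → (q1, ccccc, BBZ)
  read c, top B: go to q3, push BB → (q3, cccc, BBBZ)
  ε-move, top B: go to q1, push B → (q1, cccc, BBBZ)
  read c, top B: go to q3, push BB → (q3, ccc, BBBBZ)
  ε-move, top B: go to q1, push B → (q1, ccc, BBBBZ)
  read c, top B: go to q3, push BB → (q3, cc, BBBBBZ)
  ε-move, top B: go to q1, push B → (q1, cc, BBBBBZ)
  read c, top B: go to q3, push BB → (q3, c, BBBBBBZ)
  ε-move, top B: go to q1, push B → (q1, c, BBBBBBZ)
  read c, top B: go to q3, push BB → (q3, ε, BBBBBBBZ)
  ε-move, top B: go to q1, push B → (q1, ε, BBBBBBBZ)
All input consumed; state q1 ∈ F.

Accept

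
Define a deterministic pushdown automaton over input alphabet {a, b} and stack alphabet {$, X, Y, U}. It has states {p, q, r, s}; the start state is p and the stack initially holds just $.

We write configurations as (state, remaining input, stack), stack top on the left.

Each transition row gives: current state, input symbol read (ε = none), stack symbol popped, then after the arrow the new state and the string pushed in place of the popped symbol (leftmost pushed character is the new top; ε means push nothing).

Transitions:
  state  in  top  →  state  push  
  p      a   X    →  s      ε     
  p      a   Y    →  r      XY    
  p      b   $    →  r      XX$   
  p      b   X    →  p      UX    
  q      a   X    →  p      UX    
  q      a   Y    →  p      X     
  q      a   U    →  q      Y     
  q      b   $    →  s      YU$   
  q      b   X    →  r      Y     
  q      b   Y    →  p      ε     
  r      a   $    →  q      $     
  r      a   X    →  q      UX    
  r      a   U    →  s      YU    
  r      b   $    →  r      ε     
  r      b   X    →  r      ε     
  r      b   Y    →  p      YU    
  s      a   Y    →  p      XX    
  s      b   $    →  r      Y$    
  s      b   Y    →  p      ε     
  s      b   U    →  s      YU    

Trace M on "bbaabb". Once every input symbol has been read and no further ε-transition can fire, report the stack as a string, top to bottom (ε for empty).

UX$

(p, bbaabb, $)
  read b, top $: go to r, push XX$ → (r, baabb, XX$)
  read b, top X: go to r, push ε → (r, aabb, X$)
  read a, top X: go to q, push UX → (q, abb, UX$)
  read a, top U: go to q, push Y → (q, bb, YX$)
  read b, top Y: go to p, push ε → (p, b, X$)
  read b, top X: go to p, push UX → (p, ε, UX$)
All input consumed in state p with stack UX$.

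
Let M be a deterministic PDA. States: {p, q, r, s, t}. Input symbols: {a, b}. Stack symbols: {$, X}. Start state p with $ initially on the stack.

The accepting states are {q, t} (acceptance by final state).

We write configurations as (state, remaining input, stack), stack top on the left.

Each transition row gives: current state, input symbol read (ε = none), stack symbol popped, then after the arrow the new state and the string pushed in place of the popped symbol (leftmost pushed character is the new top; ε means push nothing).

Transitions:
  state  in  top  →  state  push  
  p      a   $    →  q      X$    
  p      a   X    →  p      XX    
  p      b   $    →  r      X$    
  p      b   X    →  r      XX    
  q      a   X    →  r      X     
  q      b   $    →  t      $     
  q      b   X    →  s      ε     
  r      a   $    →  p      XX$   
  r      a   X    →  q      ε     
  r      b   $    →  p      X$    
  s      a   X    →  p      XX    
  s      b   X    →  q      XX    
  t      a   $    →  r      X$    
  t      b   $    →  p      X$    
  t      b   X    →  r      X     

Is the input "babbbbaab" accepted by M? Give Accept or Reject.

Reject

(p, babbbbaab, $) ⊢ (r, abbbbaab, X$) ⊢ (q, bbbbaab, $) ⊢ (t, bbbaab, $) ⊢ (p, bbaab, X$) ⊢ (r, baab, XX$)
No transition applies at (r, baab, XX$); input not fully consumed.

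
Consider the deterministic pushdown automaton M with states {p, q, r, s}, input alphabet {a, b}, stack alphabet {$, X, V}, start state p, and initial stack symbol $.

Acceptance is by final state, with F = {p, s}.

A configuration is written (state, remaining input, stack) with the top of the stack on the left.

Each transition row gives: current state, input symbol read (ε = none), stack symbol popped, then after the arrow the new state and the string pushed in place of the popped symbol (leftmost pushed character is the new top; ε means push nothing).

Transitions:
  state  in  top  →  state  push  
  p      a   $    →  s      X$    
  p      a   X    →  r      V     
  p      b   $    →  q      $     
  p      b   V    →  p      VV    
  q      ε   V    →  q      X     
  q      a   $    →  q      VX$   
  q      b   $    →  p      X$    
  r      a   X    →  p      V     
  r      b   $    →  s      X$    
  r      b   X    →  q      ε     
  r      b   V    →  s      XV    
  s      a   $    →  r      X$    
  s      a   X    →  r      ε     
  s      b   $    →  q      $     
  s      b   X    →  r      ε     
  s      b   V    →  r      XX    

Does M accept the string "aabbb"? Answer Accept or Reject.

Accept

(p, aabbb, $) ⊢ (s, abbb, X$) ⊢ (r, bbb, $) ⊢ (s, bb, X$) ⊢ (r, b, $) ⊢ (s, ε, X$)
All input consumed; state s ∈ F.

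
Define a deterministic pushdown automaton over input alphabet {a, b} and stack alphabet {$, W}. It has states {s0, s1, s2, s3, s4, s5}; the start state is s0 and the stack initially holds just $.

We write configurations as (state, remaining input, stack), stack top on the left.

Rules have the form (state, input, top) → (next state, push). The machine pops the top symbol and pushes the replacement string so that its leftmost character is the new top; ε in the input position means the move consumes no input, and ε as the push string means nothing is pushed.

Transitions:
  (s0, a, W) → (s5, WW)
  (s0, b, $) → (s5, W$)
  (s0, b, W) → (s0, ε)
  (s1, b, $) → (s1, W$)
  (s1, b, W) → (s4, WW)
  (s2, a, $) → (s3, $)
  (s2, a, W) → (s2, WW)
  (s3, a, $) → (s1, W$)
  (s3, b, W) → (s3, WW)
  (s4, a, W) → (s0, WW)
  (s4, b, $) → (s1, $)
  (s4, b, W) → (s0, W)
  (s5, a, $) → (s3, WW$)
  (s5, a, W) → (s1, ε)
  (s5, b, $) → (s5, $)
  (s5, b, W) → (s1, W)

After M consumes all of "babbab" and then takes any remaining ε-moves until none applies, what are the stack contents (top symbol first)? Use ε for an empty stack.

WW$

(s0, babbab, $)
  read b, top $: go to s5, push W$ → (s5, abbab, W$)
  read a, top W: go to s1, push ε → (s1, bbab, $)
  read b, top $: go to s1, push W$ → (s1, bab, W$)
  read b, top W: go to s4, push WW → (s4, ab, WW$)
  read a, top W: go to s0, push WW → (s0, b, WWW$)
  read b, top W: go to s0, push ε → (s0, ε, WW$)
All input consumed in state s0 with stack WW$.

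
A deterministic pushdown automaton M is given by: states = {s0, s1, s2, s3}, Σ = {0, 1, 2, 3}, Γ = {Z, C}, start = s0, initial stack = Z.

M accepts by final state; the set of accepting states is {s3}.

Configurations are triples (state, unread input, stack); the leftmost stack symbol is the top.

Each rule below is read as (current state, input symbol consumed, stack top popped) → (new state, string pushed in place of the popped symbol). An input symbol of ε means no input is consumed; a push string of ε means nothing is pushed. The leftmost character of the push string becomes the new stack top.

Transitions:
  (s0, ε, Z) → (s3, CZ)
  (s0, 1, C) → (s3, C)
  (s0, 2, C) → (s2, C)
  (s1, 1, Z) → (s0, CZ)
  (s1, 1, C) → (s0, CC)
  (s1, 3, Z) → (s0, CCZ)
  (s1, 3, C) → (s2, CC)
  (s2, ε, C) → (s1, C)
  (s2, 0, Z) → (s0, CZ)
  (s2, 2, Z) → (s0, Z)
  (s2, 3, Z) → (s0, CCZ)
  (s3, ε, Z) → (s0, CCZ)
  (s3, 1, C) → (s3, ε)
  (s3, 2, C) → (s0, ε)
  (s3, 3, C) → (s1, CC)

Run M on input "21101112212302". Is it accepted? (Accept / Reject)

Reject

(s0, 21101112212302, Z)
  ε-move, top Z: go to s3, push CZ → (s3, 21101112212302, CZ)
  read 2, top C: go to s0, push ε → (s0, 1101112212302, Z)
  ε-move, top Z: go to s3, push CZ → (s3, 1101112212302, CZ)
  read 1, top C: go to s3, push ε → (s3, 101112212302, Z)
  ε-move, top Z: go to s0, push CCZ → (s0, 101112212302, CCZ)
  read 1, top C: go to s3, push C → (s3, 01112212302, CCZ)
No transition applies at (s3, 01112212302, CCZ); input not fully consumed.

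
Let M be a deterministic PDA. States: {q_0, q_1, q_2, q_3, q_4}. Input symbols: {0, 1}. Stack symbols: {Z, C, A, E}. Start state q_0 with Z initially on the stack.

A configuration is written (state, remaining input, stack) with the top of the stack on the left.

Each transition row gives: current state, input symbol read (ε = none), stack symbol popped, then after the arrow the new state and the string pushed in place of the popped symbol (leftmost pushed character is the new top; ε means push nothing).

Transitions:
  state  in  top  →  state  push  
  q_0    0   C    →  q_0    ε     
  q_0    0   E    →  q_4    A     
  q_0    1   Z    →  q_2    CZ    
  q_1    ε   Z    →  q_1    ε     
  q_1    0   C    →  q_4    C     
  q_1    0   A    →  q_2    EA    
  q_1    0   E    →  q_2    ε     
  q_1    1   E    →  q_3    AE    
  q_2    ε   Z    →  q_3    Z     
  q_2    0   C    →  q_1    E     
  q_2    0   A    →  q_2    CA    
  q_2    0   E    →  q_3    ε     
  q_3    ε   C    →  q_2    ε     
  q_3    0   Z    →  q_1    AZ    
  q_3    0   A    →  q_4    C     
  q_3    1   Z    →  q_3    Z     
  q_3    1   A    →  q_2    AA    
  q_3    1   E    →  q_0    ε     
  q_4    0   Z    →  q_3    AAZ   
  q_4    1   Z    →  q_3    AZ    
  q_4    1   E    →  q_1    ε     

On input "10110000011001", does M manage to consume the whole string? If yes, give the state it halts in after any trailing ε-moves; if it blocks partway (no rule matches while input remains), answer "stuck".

(q_0, 10110000011001, Z)
  read 1, top Z: go to q_2, push CZ → (q_2, 0110000011001, CZ)
  read 0, top C: go to q_1, push E → (q_1, 110000011001, EZ)
  read 1, top E: go to q_3, push AE → (q_3, 10000011001, AEZ)
  read 1, top A: go to q_2, push AA → (q_2, 0000011001, AAEZ)
  read 0, top A: go to q_2, push CA → (q_2, 000011001, CAAEZ)
  read 0, top C: go to q_1, push E → (q_1, 00011001, EAAEZ)
  read 0, top E: go to q_2, push ε → (q_2, 0011001, AAEZ)
  read 0, top A: go to q_2, push CA → (q_2, 011001, CAAEZ)
  read 0, top C: go to q_1, push E → (q_1, 11001, EAAEZ)
  read 1, top E: go to q_3, push AE → (q_3, 1001, AEAAEZ)
  read 1, top A: go to q_2, push AA → (q_2, 001, AAEAAEZ)
  read 0, top A: go to q_2, push CA → (q_2, 01, CAAEAAEZ)
  read 0, top C: go to q_1, push E → (q_1, 1, EAAEAAEZ)
  read 1, top E: go to q_3, push AE → (q_3, ε, AEAAEAAEZ)
All input consumed; M is in state q_3.

q_3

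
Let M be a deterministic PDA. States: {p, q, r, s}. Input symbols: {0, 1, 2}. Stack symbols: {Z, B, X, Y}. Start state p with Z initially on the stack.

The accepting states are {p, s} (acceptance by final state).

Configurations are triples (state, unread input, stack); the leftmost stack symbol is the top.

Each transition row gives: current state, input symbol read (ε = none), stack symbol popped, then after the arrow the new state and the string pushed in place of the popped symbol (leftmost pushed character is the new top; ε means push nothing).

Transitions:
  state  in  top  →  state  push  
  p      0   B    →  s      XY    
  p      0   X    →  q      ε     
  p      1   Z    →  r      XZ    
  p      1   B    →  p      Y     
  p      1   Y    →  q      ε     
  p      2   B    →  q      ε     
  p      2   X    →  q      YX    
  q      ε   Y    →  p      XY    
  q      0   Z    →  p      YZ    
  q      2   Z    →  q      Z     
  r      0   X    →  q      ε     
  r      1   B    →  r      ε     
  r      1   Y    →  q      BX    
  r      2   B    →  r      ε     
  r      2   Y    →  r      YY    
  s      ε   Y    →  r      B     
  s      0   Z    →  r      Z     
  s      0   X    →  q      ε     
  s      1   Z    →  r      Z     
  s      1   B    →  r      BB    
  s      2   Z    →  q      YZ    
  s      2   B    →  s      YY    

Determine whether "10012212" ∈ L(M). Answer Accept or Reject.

(p, 10012212, Z) ⊢ (r, 0012212, XZ) ⊢ (q, 012212, Z) ⊢ (p, 12212, YZ) ⊢ (q, 2212, Z) ⊢ (q, 212, Z) ⊢ (q, 12, Z)
No transition applies at (q, 12, Z); input not fully consumed.

Reject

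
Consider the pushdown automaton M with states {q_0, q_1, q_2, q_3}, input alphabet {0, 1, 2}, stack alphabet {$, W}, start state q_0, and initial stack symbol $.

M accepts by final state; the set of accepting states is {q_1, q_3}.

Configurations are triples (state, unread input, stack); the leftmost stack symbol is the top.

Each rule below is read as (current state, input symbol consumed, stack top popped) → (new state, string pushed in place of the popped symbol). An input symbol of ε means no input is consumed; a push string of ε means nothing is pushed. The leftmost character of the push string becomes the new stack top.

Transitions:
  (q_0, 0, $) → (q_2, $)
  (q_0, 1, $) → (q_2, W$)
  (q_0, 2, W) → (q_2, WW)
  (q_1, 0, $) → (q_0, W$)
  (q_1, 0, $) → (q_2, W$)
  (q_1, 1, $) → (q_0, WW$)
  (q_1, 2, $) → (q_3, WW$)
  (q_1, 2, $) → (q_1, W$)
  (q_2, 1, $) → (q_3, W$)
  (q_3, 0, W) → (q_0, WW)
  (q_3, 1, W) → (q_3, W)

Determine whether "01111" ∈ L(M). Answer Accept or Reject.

One accepting computation: (q_0, 01111, $) ⊢ (q_2, 1111, $) ⊢ (q_3, 111, W$) ⊢ (q_3, 11, W$) ⊢ (q_3, 1, W$) ⊢ (q_3, ε, W$)
All input consumed and state q_3 ∈ F.

Accept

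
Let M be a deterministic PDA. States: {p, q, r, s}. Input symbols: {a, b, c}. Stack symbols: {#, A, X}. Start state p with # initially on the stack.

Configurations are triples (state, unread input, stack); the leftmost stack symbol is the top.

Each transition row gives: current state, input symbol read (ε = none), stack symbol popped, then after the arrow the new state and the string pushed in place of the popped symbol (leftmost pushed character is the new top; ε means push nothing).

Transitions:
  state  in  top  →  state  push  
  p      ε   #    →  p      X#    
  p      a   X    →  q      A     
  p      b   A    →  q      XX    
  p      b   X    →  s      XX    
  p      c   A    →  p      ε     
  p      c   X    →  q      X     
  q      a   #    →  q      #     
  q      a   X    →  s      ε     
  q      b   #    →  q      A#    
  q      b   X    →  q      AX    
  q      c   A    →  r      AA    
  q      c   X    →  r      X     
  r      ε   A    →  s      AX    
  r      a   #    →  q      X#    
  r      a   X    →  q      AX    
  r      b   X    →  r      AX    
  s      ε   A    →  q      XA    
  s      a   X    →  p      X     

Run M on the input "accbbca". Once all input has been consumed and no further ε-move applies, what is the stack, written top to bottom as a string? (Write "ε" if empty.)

(p, accbbca, #)
  ε-move, top #: go to p, push X# → (p, accbbca, X#)
  read a, top X: go to q, push A → (q, ccbbca, A#)
  read c, top A: go to r, push AA → (r, cbbca, AA#)
  ε-move, top A: go to s, push AX → (s, cbbca, AXA#)
  ε-move, top A: go to q, push XA → (q, cbbca, XAXA#)
  read c, top X: go to r, push X → (r, bbca, XAXA#)
  read b, top X: go to r, push AX → (r, bca, AXAXA#)
  ε-move, top A: go to s, push AX → (s, bca, AXXAXA#)
  ε-move, top A: go to q, push XA → (q, bca, XAXXAXA#)
  read b, top X: go to q, push AX → (q, ca, AXAXXAXA#)
  read c, top A: go to r, push AA → (r, a, AAXAXXAXA#)
  ε-move, top A: go to s, push AX → (s, a, AXAXAXXAXA#)
  ε-move, top A: go to q, push XA → (q, a, XAXAXAXXAXA#)
  read a, top X: go to s, push ε → (s, ε, AXAXAXXAXA#)
  ε-move, top A: go to q, push XA → (q, ε, XAXAXAXXAXA#)
All input consumed in state q with stack XAXAXAXXAXA#.

XAXAXAXXAXA#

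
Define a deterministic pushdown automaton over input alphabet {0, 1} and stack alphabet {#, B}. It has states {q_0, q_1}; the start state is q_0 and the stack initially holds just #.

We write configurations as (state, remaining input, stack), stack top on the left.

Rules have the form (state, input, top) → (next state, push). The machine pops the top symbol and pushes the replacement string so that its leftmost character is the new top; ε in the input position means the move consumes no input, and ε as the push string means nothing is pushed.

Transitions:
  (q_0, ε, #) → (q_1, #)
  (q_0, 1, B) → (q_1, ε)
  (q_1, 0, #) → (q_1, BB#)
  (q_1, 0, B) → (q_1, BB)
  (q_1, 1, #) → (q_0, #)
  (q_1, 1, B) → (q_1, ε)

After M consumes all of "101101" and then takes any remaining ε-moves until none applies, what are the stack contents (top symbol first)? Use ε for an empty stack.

B#

(q_0, 101101, #)
  ε-move, top #: go to q_1, push # → (q_1, 101101, #)
  read 1, top #: go to q_0, push # → (q_0, 01101, #)
  ε-move, top #: go to q_1, push # → (q_1, 01101, #)
  read 0, top #: go to q_1, push BB# → (q_1, 1101, BB#)
  read 1, top B: go to q_1, push ε → (q_1, 101, B#)
  read 1, top B: go to q_1, push ε → (q_1, 01, #)
  read 0, top #: go to q_1, push BB# → (q_1, 1, BB#)
  read 1, top B: go to q_1, push ε → (q_1, ε, B#)
All input consumed in state q_1 with stack B#.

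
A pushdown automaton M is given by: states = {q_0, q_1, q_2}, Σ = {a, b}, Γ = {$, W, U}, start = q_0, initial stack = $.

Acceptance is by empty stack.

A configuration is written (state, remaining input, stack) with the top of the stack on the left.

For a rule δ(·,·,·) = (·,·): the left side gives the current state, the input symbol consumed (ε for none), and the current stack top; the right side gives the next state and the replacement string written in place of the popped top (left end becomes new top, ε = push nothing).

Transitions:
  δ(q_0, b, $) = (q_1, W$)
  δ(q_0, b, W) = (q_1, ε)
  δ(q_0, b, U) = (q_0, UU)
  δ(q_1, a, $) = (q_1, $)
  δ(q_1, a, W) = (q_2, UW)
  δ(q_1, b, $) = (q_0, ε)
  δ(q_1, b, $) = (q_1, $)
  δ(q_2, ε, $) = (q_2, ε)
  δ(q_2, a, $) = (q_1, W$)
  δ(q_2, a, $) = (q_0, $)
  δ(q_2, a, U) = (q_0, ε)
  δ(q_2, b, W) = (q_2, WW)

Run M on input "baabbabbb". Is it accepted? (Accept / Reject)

Accept

One accepting computation: (q_0, baabbabbb, $) ⊢ (q_1, aabbabbb, W$) ⊢ (q_2, abbabbb, UW$) ⊢ (q_0, bbabbb, W$) ⊢ (q_1, babbb, $) ⊢ (q_1, abbb, $) ⊢ (q_1, bbb, $) ⊢ (q_1, bb, $) ⊢ (q_1, b, $) ⊢ (q_0, ε, ε)
All input consumed and the stack is empty.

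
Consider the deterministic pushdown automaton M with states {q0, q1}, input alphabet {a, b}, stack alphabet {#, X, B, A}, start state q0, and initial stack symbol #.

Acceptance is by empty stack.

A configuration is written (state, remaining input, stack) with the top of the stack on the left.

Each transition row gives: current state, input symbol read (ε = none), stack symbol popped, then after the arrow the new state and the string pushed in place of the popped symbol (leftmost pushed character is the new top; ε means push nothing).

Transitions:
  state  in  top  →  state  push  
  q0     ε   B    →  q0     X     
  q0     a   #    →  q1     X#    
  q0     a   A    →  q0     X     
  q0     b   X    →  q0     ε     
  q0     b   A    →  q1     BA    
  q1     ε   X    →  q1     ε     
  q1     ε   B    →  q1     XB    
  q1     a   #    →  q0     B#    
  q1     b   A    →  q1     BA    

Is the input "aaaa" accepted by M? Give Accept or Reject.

(q0, aaaa, #)
  read a, top #: go to q1, push X# → (q1, aaa, X#)
  ε-move, top X: go to q1, push ε → (q1, aaa, #)
  read a, top #: go to q0, push B# → (q0, aa, B#)
  ε-move, top B: go to q0, push X → (q0, aa, X#)
No transition applies at (q0, aa, X#); input not fully consumed.

Reject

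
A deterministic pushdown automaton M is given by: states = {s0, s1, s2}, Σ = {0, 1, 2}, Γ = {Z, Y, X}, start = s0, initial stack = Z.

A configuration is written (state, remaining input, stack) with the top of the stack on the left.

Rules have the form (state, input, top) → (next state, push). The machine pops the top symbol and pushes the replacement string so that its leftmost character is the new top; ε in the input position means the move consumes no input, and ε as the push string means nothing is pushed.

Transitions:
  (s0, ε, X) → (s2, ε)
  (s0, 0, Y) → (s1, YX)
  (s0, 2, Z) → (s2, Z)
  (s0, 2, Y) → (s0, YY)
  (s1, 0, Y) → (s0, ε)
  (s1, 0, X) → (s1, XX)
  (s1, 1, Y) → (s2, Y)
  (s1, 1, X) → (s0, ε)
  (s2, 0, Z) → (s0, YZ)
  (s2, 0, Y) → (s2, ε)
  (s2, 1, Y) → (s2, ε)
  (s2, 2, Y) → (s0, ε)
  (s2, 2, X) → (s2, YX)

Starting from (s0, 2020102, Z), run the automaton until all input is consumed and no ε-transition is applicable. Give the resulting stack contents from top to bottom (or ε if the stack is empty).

(s0, 2020102, Z)
  read 2, top Z: go to s2, push Z → (s2, 020102, Z)
  read 0, top Z: go to s0, push YZ → (s0, 20102, YZ)
  read 2, top Y: go to s0, push YY → (s0, 0102, YYZ)
  read 0, top Y: go to s1, push YX → (s1, 102, YXYZ)
  read 1, top Y: go to s2, push Y → (s2, 02, YXYZ)
  read 0, top Y: go to s2, push ε → (s2, 2, XYZ)
  read 2, top X: go to s2, push YX → (s2, ε, YXYZ)
All input consumed in state s2 with stack YXYZ.

YXYZ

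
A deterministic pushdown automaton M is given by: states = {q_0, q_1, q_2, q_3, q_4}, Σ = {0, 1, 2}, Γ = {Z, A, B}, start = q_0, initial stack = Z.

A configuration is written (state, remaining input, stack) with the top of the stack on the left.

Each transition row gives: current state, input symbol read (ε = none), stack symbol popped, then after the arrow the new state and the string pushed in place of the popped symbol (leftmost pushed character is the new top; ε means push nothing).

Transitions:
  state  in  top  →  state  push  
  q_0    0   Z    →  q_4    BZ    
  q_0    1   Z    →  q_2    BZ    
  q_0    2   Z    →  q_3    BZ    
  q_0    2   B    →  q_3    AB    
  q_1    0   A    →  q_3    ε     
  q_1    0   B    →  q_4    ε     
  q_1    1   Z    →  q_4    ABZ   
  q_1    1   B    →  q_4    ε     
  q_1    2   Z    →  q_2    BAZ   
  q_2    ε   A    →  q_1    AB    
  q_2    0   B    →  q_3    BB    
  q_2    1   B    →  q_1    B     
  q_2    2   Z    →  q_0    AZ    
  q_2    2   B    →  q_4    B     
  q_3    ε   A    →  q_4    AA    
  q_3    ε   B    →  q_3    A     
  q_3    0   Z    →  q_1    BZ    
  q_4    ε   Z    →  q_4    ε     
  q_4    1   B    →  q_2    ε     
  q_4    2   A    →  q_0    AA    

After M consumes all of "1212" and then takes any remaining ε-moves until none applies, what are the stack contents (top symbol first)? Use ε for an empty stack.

AZ

(q_0, 1212, Z)
  read 1, top Z: go to q_2, push BZ → (q_2, 212, BZ)
  read 2, top B: go to q_4, push B → (q_4, 12, BZ)
  read 1, top B: go to q_2, push ε → (q_2, 2, Z)
  read 2, top Z: go to q_0, push AZ → (q_0, ε, AZ)
All input consumed in state q_0 with stack AZ.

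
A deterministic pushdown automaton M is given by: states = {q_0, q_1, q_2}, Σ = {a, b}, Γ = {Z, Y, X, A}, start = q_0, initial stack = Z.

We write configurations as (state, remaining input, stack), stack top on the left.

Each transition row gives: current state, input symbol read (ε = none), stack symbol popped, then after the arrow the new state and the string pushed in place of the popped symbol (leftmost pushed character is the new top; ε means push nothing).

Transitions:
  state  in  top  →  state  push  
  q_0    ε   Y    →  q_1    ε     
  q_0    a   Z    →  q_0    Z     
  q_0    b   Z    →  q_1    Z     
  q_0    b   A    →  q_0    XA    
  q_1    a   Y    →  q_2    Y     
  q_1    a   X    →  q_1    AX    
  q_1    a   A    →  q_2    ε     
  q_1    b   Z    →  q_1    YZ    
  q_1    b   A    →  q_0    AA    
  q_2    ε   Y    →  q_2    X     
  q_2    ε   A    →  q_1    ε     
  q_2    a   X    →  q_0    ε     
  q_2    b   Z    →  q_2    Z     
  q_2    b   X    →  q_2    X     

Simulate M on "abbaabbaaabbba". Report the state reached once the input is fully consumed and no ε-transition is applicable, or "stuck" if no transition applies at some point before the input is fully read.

stuck

(q_0, abbaabbaaabbba, Z) ⊢ (q_0, bbaabbaaabbba, Z) ⊢ (q_1, baabbaaabbba, Z) ⊢ (q_1, aabbaaabbba, YZ) ⊢ (q_2, abbaaabbba, YZ) ⊢ (q_2, abbaaabbba, XZ) ⊢ (q_0, bbaaabbba, Z) ⊢ (q_1, baaabbba, Z) ⊢ (q_1, aaabbba, YZ) ⊢ (q_2, aabbba, YZ) ⊢ (q_2, aabbba, XZ) ⊢ (q_0, abbba, Z) ⊢ (q_0, bbba, Z) ⊢ (q_1, bba, Z) ⊢ (q_1, ba, YZ)
No transition for (q_1, b, top Y); M blocks with input ba remaining.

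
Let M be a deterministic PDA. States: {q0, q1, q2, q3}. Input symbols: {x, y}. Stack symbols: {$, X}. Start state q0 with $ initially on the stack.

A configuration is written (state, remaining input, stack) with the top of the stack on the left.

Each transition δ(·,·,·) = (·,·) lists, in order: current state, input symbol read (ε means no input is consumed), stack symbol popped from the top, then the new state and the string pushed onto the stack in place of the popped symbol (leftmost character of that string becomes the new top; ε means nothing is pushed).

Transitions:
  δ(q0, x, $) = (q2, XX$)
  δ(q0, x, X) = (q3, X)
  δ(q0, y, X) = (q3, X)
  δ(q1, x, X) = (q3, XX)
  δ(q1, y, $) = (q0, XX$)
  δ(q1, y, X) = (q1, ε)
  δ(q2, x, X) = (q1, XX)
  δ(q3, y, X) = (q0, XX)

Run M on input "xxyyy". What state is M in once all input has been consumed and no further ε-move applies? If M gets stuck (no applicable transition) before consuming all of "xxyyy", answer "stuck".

q1

(q0, xxyyy, $)
  read x, top $: go to q2, push XX$ → (q2, xyyy, XX$)
  read x, top X: go to q1, push XX → (q1, yyy, XXX$)
  read y, top X: go to q1, push ε → (q1, yy, XX$)
  read y, top X: go to q1, push ε → (q1, y, X$)
  read y, top X: go to q1, push ε → (q1, ε, $)
All input consumed; M is in state q1.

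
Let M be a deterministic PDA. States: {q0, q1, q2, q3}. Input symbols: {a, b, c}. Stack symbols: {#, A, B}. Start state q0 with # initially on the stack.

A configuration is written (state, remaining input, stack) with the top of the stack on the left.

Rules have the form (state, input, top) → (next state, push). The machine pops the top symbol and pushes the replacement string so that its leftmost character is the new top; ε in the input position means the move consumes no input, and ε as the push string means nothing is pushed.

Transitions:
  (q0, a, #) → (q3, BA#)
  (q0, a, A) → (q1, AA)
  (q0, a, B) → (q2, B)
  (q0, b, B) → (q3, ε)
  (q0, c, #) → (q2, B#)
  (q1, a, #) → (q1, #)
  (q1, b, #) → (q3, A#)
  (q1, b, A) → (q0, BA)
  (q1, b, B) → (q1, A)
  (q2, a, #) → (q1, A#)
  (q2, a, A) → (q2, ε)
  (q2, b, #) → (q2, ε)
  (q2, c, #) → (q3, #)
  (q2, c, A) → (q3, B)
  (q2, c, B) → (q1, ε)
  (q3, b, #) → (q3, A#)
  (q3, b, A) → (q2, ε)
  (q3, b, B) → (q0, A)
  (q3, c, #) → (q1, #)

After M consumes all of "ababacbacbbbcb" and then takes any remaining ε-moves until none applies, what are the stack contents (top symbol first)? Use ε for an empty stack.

(q0, ababacbacbbbcb, #)
  read a, top #: go to q3, push BA# → (q3, babacbacbbbcb, BA#)
  read b, top B: go to q0, push A → (q0, abacbacbbbcb, AA#)
  read a, top A: go to q1, push AA → (q1, bacbacbbbcb, AAA#)
  read b, top A: go to q0, push BA → (q0, acbacbbbcb, BAAA#)
  read a, top B: go to q2, push B → (q2, cbacbbbcb, BAAA#)
  read c, top B: go to q1, push ε → (q1, bacbbbcb, AAA#)
  read b, top A: go to q0, push BA → (q0, acbbbcb, BAAA#)
  read a, top B: go to q2, push B → (q2, cbbbcb, BAAA#)
  read c, top B: go to q1, push ε → (q1, bbbcb, AAA#)
  read b, top A: go to q0, push BA → (q0, bbcb, BAAA#)
  read b, top B: go to q3, push ε → (q3, bcb, AAA#)
  read b, top A: go to q2, push ε → (q2, cb, AA#)
  read c, top A: go to q3, push B → (q3, b, BA#)
  read b, top B: go to q0, push A → (q0, ε, AA#)
All input consumed in state q0 with stack AA#.

AA#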